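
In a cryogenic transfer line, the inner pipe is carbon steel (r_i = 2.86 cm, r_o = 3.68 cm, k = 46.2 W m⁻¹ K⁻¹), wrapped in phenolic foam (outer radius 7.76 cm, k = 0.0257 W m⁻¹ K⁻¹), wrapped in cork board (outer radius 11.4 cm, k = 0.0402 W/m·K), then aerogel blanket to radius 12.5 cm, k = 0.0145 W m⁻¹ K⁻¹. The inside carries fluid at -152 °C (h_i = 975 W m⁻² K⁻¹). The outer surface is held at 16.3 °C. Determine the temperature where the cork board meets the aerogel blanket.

T = -7.5 °C

Series thermal resistances, inner to outer:
  R'_conv,in = 1/(2πr h) = 1/(2π·0.0286·975) = 0.005708 m·K/W
  R'_carbon steel = ln(0.0368/0.0286)/(2πk) = 0.2521/(2π·46.2) = 8.684×10^-4 m·K/W
  R'_phenolic foam = ln(0.0776/0.0368)/(2πk) = 0.7461/(2π·0.0257) = 4.620 m·K/W
  R'_cork board = ln(0.114/0.0776)/(2πk) = 0.3846/(2π·0.0402) = 1.523 m·K/W
  R'_aerogel blanket = ln(0.125/0.114)/(2πk) = 0.09212/(2π·0.0145) = 1.011 m·K/W
ΣR = 0.005708 + 8.684×10^-4 + 4.620 + 1.523 + 1.011 = 7.161 m·K/W
Q' = ΔT/ΣR = (-152 °C − 16.3 °C)/7.161 = -23.50 W/m
From the inner boundary to the cork board/aerogel blanket interface, ΣR_partial = 6.150 m·K/W.
T_interface = T_in − Q'·ΣR_partial = -152 °C − (-23.50)(6.150) = -7.5 °C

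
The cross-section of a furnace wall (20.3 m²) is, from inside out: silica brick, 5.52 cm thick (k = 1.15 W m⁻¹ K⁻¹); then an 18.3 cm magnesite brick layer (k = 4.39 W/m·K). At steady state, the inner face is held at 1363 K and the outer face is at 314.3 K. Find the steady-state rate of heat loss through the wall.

Treat each layer as a resistance in series:
  R_silica brick = L/(kA) = 0.0552/(1.15·20.3) = 0.002365 K/W
  R_magnesite brick = L/(kA) = 0.183/(4.39·20.3) = 0.002053 K/W
ΣR = 0.002365 + 0.002053 = 0.004418 K/W
Q = ΔT/ΣR = (1363 K − 314.3 K)/0.004418 = 2.37×10^5 W

Q = 237 kW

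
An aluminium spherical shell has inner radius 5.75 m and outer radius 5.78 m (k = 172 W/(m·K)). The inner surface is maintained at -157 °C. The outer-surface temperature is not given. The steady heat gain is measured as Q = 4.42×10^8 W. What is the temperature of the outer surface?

Sum the resistances:
  R_aluminium = (1/5.75 − 1/5.78)/(4πk) = 9.027×10^-4/(4π·172) = 4.176×10^-7 K/W
ΣR = 4.176×10^-7 K/W
ΔT = Q·ΣR = 4.42×10^8 × 4.176×10^-7 = 184.6 K
Heat flows inward, so T_out = T_in + ΔT = -157 + 184.6 = 27.6 °C

T_out = 27.6 °C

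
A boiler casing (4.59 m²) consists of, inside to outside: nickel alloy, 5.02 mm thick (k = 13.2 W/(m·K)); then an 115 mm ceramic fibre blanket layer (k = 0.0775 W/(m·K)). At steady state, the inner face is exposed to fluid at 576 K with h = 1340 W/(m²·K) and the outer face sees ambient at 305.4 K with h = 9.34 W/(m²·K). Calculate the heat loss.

Q = 780 W

Resistance network (inner→outer):
  R_conv,in = 1/(hA) = 1/(1340·4.59) = 1.626×10^-4 K/W
  R_nickel alloy = L/(kA) = 0.00502/(13.2·4.59) = 8.285×10^-5 K/W
  R_ceramic fibre blanket = L/(kA) = 0.115/(0.0775·4.59) = 0.3233 K/W
  R_conv,out = 1/(hA) = 1/(9.34·4.59) = 0.02333 K/W
ΣR = 1.626×10^-4 + 8.285×10^-5 + 0.3233 + 0.02333 = 0.3469 K/W
Q = ΔT/ΣR = (576 K − 305.4 K)/0.3469 = 780 W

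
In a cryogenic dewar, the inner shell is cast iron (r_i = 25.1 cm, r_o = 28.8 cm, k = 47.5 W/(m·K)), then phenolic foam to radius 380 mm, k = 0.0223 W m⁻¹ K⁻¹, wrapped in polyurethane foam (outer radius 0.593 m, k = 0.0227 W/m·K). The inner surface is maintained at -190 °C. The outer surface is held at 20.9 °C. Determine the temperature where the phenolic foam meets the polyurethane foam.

T = -89.8 °C

Resistance network (inner→outer):
  R_cast iron = (1/0.251 − 1/0.288)/(4πk) = 0.5118/(4π·47.5) = 8.575×10^-4 K/W
  R_phenolic foam = (1/0.288 − 1/0.380)/(4πk) = 0.8406/(4π·0.0223) = 3.000 K/W
  R_polyurethane foam = (1/0.380 − 1/0.593)/(4πk) = 0.9452/(4π·0.0227) = 3.314 K/W
ΣR = 8.575×10^-4 + 3.000 + 3.314 = 6.315 K/W
Q = ΔT/ΣR = (-190 °C − 20.9 °C)/6.315 = -33.40 W
From the inner boundary to the phenolic foam/polyurethane foam interface, ΣR_partial = 3.001 K/W.
T_interface = T_in − Q·ΣR_partial = -190 °C − (-33.40)(3.001) = -89.8 °C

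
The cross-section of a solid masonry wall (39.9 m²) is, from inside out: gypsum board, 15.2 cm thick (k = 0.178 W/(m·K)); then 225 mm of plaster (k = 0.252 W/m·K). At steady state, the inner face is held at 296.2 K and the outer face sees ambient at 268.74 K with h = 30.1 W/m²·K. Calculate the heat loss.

Series thermal resistances, inner to outer:
  R_gypsum board = L/(kA) = 0.152/(0.178·39.9) = 0.02140 K/W
  R_plaster = L/(kA) = 0.225/(0.252·39.9) = 0.02238 K/W
  R_conv,out = 1/(hA) = 1/(30.1·39.9) = 8.326×10^-4 K/W
ΣR = 0.02140 + 0.02238 + 8.326×10^-4 = 0.04461 K/W
Q = ΔT/ΣR = (296.2 K − 268.74 K)/0.04461 = 616 W

Q = 616 W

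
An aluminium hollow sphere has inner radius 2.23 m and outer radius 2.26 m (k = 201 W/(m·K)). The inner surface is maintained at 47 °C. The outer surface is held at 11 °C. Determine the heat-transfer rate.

Q = 15300 kW

Q = 4πk·ΔT/(1/r₁ − 1/r₂) = 4π × 201 × 36 / (1/2.23 − 1/2.26) = 1.53×10^7 W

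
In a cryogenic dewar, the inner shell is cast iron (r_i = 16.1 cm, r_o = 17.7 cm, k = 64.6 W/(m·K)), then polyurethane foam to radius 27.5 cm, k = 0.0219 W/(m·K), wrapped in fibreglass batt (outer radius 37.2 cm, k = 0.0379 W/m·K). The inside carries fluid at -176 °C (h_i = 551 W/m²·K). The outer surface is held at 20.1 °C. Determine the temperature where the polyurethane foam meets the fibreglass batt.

Series thermal resistances, inner to outer:
  R_conv,in = 1/(4πr²h) = 1/(4π·0.161²·551) = 0.005572 K/W
  R_cast iron = (1/0.161 − 1/0.177)/(4πk) = 0.5615/(4π·64.6) = 6.916×10^-4 K/W
  R_polyurethane foam = (1/0.177 − 1/0.275)/(4πk) = 2.013/(4π·0.0219) = 7.316 K/W
  R_fibreglass batt = (1/0.275 − 1/0.372)/(4πk) = 0.9482/(4π·0.0379) = 1.991 K/W
ΣR = 0.005572 + 6.916×10^-4 + 7.316 + 1.991 = 9.313 K/W
Q = ΔT/ΣR = (-176 °C − 20.1 °C)/9.313 = -21.06 W
From the inner boundary to the polyurethane foam/fibreglass batt interface, ΣR_partial = 7.322 K/W.
T_interface = T_in − Q·ΣR_partial = -176 °C − (-21.06)(7.322) = -21.8 °C

T = -21.8 °C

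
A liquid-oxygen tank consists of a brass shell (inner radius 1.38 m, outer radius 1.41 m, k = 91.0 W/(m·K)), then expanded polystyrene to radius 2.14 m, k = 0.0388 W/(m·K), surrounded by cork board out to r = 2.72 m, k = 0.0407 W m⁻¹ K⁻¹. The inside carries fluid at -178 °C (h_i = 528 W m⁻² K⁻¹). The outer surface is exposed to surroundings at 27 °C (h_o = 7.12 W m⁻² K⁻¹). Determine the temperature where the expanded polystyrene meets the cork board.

T = -31.1 °C

Treat each layer as a resistance in series:
  R_conv,in = 1/(4πr²h) = 1/(4π·1.38²·528) = 7.914×10^-5 K/W
  R_brass = (1/1.38 − 1/1.41)/(4πk) = 0.01542/(4π·91.0) = 1.348×10^-5 K/W
  R_expanded polystyrene = (1/1.41 − 1/2.14)/(4πk) = 0.2419/(4π·0.0388) = 0.4962 K/W
  R_cork board = (1/2.14 − 1/2.72)/(4πk) = 0.09964/(4π·0.0407) = 0.1948 K/W
  R_conv,out = 1/(4πr²h) = 1/(4π·2.72²·7.12) = 0.001511 K/W
ΣR = 7.914×10^-5 + 1.348×10^-5 + 0.4962 + 0.1948 + 0.001511 = 0.6926 K/W
Q = ΔT/ΣR = (-178 °C − 27 °C)/0.6926 = -296.0 W
From the inner boundary to the expanded polystyrene/cork board interface, ΣR_partial = 0.4963 K/W.
T_interface = T_in − Q·ΣR_partial = -178 °C − (-296.0)(0.4963) = -31.1 °C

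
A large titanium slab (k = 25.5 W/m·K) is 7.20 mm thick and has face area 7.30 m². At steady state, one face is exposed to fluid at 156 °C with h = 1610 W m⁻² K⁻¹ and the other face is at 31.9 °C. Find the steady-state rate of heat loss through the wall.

Series thermal resistances, inner to outer:
  R_conv,in = 1/(hA) = 1/(1610·7.30) = 8.508×10^-5 K/W
  R_titanium = L/(kA) = 0.00720/(25.5·7.30) = 3.868×10^-5 K/W
ΣR = 8.508×10^-5 + 3.868×10^-5 = 1.238×10^-4 K/W
Q = ΔT/ΣR = (156 °C − 31.9 °C)/1.238×10^-4 = 1.00×10^6 W

Q = 1000 kW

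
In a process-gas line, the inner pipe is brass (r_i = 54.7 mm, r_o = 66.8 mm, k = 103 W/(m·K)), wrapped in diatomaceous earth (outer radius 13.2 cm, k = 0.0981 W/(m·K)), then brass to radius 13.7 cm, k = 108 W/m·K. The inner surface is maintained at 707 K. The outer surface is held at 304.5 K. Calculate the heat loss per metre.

Q' = 364 W/m

Series thermal resistances, inner to outer:
  R'_brass = ln(0.0668/0.0547)/(2πk) = 0.1998/(2π·103) = 3.088×10^-4 m·K/W
  R'_diatomaceous earth = ln(0.132/0.0668)/(2πk) = 0.6811/(2π·0.0981) = 1.105 m·K/W
  R'_brass = ln(0.137/0.132)/(2πk) = 0.03718/(2π·108) = 5.479×10^-5 m·K/W
ΣR = 3.088×10^-4 + 1.105 + 5.479×10^-5 = 1.105 m·K/W
Q' = ΔT/ΣR = (707 K − 304.5 K)/1.105 = 364 W/m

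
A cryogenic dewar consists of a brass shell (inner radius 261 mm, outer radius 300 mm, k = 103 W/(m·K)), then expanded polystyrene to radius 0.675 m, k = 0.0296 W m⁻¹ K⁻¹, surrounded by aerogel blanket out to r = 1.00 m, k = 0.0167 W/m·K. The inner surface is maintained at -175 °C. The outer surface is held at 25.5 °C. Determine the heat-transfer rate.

Treat each layer as a resistance in series:
  R_brass = (1/0.261 − 1/0.300)/(4πk) = 0.4981/(4π·103) = 3.848×10^-4 K/W
  R_expanded polystyrene = (1/0.300 − 1/0.675)/(4πk) = 1.852/(4π·0.0296) = 4.979 K/W
  R_aerogel blanket = (1/0.675 − 1/1.00)/(4πk) = 0.4815/(4π·0.0167) = 2.294 K/W
ΣR = 3.848×10^-4 + 4.979 + 2.294 = 7.273 K/W
Q = ΔT/ΣR = (-175 °C − 25.5 °C)/7.273 = -27.6 W
(Negative Q ⇒ heat flows inward; heat gain = 27.6 W.)

Q = 27.6 W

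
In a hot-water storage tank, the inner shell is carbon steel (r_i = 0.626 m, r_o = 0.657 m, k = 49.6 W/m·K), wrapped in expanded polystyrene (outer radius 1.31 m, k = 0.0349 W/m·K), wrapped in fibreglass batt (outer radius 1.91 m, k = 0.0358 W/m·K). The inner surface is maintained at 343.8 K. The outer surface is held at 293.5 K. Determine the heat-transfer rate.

Resistance network (inner→outer):
  R_carbon steel = (1/0.626 − 1/0.657)/(4πk) = 0.07537/(4π·49.6) = 1.209×10^-4 K/W
  R_expanded polystyrene = (1/0.657 − 1/1.31)/(4πk) = 0.7587/(4π·0.0349) = 1.730 K/W
  R_fibreglass batt = (1/1.31 − 1/1.91)/(4πk) = 0.2398/(4π·0.0358) = 0.5330 K/W
ΣR = 1.209×10^-4 + 1.730 + 0.5330 = 2.263 K/W
Q = ΔT/ΣR = (343.8 K − 293.5 K)/2.263 = 22.2 W

Q = 22.2 W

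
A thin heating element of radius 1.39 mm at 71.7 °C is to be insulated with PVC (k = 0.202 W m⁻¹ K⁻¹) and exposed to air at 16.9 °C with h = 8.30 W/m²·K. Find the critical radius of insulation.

r_cr = 2.43 cm

For a cylinder, r_cr = k_ins/h = 0.202/8.30 = 0.0243 m = 2.43 cm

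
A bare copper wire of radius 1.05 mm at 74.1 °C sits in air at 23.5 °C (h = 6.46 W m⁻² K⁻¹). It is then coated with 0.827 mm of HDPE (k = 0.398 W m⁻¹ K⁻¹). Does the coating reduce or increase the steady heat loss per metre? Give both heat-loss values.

Critical radius for a cylinder: r_cr = k/h = 0.0616 m = 6.16 cm.
Outer radius after coating: r₂ = 0.00105 + 8.27×10^-4 = 0.001877 m.
Since r₁ < r_cr and r₂ ≤ r_cr, the coating moves toward the maximum at r_cr — heat loss rises.
Bare: R = 1/(2πr₁h) = 23.46 m·K/W; Q = 50.6/23.46 = 2.16 W/m.
Coated: R = R_cond + R_conv = 13.36 m·K/W; Q = 50.6/13.36 = 3.79 W/m.

increases: 2.16 → 3.79 W/m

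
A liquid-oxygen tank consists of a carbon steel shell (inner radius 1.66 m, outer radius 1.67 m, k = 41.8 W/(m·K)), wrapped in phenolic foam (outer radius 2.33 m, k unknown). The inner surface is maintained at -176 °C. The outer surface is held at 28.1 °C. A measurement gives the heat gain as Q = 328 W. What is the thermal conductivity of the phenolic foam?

k = 0.0217 W/m·K

ΣR = ΔT/Q = |-176 − 28.1|/328 = 0.6223 K/W
Known resistances:
  R_carbon steel = (1/1.66 − 1/1.67)/(4πk) = 0.003607/(4π·41.8) = 6.867×10^-6 K/W
R_phenolic foam = ΣR − ΣR_known = 0.6223 − 6.867×10^-6 = 0.6223 K/W
(1/r₁−1/r₂)/(4πk) = 0.6223 ⇒ k = 0.1696/(4π·0.6223) = 0.0217 W/m·K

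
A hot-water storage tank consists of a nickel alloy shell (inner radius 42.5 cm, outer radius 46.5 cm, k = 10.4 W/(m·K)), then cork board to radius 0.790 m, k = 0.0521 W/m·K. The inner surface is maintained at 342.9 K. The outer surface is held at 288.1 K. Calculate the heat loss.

Q = 40.5 W

Resistance network (inner→outer):
  R_nickel alloy = (1/0.425 − 1/0.465)/(4πk) = 0.2024/(4π·10.4) = 0.001549 K/W
  R_cork board = (1/0.465 − 1/0.790)/(4πk) = 0.8847/(4π·0.0521) = 1.351 K/W
ΣR = 0.001549 + 1.351 = 1.353 K/W
Q = ΔT/ΣR = (342.9 K − 288.1 K)/1.353 = 40.5 W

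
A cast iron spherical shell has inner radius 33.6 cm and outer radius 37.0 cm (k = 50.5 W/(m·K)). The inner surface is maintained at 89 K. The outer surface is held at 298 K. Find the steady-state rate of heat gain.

Q = 4πk·ΔT/(1/r₁ − 1/r₂) = 4π × 50.5 × 209 / (1/0.336 − 1/0.370) = 4.85×10^5 W

Q = 4.85×10^5 W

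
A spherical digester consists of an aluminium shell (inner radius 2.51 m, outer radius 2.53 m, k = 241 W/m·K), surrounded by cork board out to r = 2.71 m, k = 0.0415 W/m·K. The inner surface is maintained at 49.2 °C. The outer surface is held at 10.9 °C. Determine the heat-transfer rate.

Series thermal resistances, inner to outer:
  R_aluminium = (1/2.51 − 1/2.53)/(4πk) = 0.003149/(4π·241) = 1.040×10^-6 K/W
  R_cork board = (1/2.53 − 1/2.71)/(4πk) = 0.02625/(4π·0.0415) = 0.05034 K/W
ΣR = 1.040×10^-6 + 0.05034 = 0.05034 K/W
Q = ΔT/ΣR = (49.2 °C − 10.9 °C)/0.05034 = 761 W

Q = 761 W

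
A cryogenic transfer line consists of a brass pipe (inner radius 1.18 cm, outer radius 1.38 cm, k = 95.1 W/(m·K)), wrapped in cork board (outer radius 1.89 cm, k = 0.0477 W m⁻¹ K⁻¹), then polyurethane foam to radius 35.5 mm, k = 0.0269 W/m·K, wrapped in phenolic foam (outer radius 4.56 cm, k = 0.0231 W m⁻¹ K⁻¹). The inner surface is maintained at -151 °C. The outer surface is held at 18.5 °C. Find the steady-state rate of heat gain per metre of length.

Resistance network (inner→outer):
  R'_brass = ln(0.0138/0.0118)/(2πk) = 0.1566/(2π·95.1) = 2.620×10^-4 m·K/W
  R'_cork board = ln(0.0189/0.0138)/(2πk) = 0.3145/(2π·0.0477) = 1.049 m·K/W
  R'_polyurethane foam = ln(0.0355/0.0189)/(2πk) = 0.6304/(2π·0.0269) = 3.730 m·K/W
  R'_phenolic foam = ln(0.0456/0.0355)/(2πk) = 0.2504/(2π·0.0231) = 1.725 m·K/W
ΣR = 2.620×10^-4 + 1.049 + 3.730 + 1.725 = 6.504 m·K/W
Q' = ΔT/ΣR = (-151 °C − 18.5 °C)/6.504 = -26.1 W/m
(Negative Q' ⇒ heat flows inward; heat gain = 26.1 W/m.)

Q' = 26.1 W/m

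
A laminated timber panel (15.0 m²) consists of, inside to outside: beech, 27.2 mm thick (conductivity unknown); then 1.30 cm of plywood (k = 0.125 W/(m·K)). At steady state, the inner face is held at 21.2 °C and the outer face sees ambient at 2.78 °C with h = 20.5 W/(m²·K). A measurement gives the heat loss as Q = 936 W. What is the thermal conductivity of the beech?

k = 0.191 W/m·K

ΣR = ΔT/Q = |21.2 − 2.78|/936 = 0.01968 K/W
Known resistances:
  R_plywood = L/(kA) = 0.0130/(0.125·15.0) = 0.006933 K/W
  R_conv,out = 1/(hA) = 1/(20.5·15.0) = 0.003252 K/W
R_beech = ΣR − ΣR_known = 0.01968 − 0.01018 = 0.009500 K/W
L/(kA) = 0.009500 ⇒ k = 0.0272/(0.009500·15.0) = 0.191 W/m·K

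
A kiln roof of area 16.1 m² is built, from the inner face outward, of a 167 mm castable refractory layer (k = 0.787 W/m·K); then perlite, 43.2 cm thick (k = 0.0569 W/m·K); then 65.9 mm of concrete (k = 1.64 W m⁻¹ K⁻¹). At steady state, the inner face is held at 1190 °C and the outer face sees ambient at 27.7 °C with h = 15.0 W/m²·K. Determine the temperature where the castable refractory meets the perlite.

T = 1159 °C

Treat each layer as a resistance in series:
  R_castable refractory = L/(kA) = 0.167/(0.787·16.1) = 0.01318 K/W
  R_perlite = L/(kA) = 0.432/(0.0569·16.1) = 0.4716 K/W
  R_concrete = L/(kA) = 0.0659/(1.64·16.1) = 0.002496 K/W
  R_conv,out = 1/(hA) = 1/(15.0·16.1) = 0.004141 K/W
ΣR = 0.01318 + 0.4716 + 0.002496 + 0.004141 = 0.4914 K/W
Q = ΔT/ΣR = (1190 °C − 27.7 °C)/0.4914 = 2365 W
From the inner boundary to the castable refractory/perlite interface, ΣR_partial = 0.01318 K/W.
T_interface = T_in − Q·ΣR_partial = 1190 °C − (2365)(0.01318) = 1159 °C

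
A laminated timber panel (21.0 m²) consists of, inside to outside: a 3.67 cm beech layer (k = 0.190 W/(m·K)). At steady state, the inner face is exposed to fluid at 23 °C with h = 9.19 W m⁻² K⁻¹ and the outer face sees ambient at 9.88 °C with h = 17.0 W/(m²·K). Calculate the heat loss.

Q = 764 W

Series thermal resistances, inner to outer:
  R_conv,in = 1/(hA) = 1/(9.19·21.0) = 0.005182 K/W
  R_beech = L/(kA) = 0.0367/(0.190·21.0) = 0.009198 K/W
  R_conv,out = 1/(hA) = 1/(17.0·21.0) = 0.002801 K/W
ΣR = 0.005182 + 0.009198 + 0.002801 = 0.01718 K/W
Q = ΔT/ΣR = (23 °C − 9.88 °C)/0.01718 = 764 W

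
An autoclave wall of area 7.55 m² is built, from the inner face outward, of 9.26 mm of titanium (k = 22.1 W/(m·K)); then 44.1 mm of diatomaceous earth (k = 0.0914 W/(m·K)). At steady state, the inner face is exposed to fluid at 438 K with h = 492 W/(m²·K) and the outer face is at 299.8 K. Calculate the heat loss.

Q = 2150 W

Treat each layer as a resistance in series:
  R_conv,in = 1/(hA) = 1/(492·7.55) = 2.692×10^-4 K/W
  R_titanium = L/(kA) = 0.00926/(22.1·7.55) = 5.550×10^-5 K/W
  R_diatomaceous earth = L/(kA) = 0.0441/(0.0914·7.55) = 0.06391 K/W
ΣR = 2.692×10^-4 + 5.550×10^-5 + 0.06391 = 0.06423 K/W
Q = ΔT/ΣR = (438 K − 299.8 K)/0.06423 = 2150 W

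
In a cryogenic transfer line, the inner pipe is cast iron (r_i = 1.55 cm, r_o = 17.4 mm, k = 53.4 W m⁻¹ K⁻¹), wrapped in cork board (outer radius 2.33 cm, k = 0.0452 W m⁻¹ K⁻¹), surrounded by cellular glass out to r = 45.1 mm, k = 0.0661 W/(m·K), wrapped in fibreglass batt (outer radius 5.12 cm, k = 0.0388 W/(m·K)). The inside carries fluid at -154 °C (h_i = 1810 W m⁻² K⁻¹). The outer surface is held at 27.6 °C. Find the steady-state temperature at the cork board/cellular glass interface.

T = -94.3 °C

Resistance network (inner→outer):
  R'_conv,in = 1/(2πr h) = 1/(2π·0.0155·1810) = 0.005673 m·K/W
  R'_cast iron = ln(0.0174/0.0155)/(2πk) = 0.1156/(2π·53.4) = 3.446×10^-4 m·K/W
  R'_cork board = ln(0.0233/0.0174)/(2πk) = 0.2920/(2π·0.0452) = 1.028 m·K/W
  R'_cellular glass = ln(0.0451/0.0233)/(2πk) = 0.6604/(2π·0.0661) = 1.590 m·K/W
  R'_fibreglass batt = ln(0.0512/0.0451)/(2πk) = 0.1269/(2π·0.0388) = 0.5204 m·K/W
ΣR = 0.005673 + 3.446×10^-4 + 1.028 + 1.590 + 0.5204 = 3.144 m·K/W
Q' = ΔT/ΣR = (-154 °C − 27.6 °C)/3.144 = -57.76 W/m
From the inner boundary to the cork board/cellular glass interface, ΣR_partial = 1.034 m·K/W.
T_interface = T_in − Q'·ΣR_partial = -154 °C − (-57.76)(1.034) = -94.3 °C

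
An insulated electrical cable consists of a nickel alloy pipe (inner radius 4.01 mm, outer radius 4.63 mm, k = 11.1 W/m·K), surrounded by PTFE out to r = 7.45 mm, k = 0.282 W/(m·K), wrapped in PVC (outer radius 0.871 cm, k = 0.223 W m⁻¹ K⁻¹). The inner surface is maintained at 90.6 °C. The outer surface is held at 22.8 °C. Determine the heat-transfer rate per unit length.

Q' = 177 W/m

Treat each layer as a resistance in series:
  R'_nickel alloy = ln(0.00463/0.00401)/(2πk) = 0.1438/(2π·11.1) = 0.002061 m·K/W
  R'_PTFE = ln(0.00745/0.00463)/(2πk) = 0.4757/(2π·0.282) = 0.2685 m·K/W
  R'_PVC = ln(0.00871/0.00745)/(2πk) = 0.1563/(2π·0.223) = 0.1115 m·K/W
ΣR = 0.002061 + 0.2685 + 0.1115 = 0.3821 m·K/W
Q' = ΔT/ΣR = (90.6 °C − 22.8 °C)/0.3821 = 177 W/m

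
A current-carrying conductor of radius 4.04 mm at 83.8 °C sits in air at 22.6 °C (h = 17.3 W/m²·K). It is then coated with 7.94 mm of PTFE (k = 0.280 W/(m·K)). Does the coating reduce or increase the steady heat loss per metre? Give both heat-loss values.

Critical radius for a cylinder: r_cr = k/h = 0.0162 m = 1.62 cm.
Outer radius after coating: r₂ = 0.00404 + 0.00794 = 0.01198 m.
Since r₁ < r_cr and r₂ ≤ r_cr, the coating moves toward the maximum at r_cr — heat loss rises.
Bare: R = 1/(2πr₁h) = 2.277 m·K/W; Q = 61.2/2.277 = 26.9 W/m.
Coated: R = R_cond + R_conv = 1.386 m·K/W; Q = 61.2/1.386 = 44.2 W/m.

increases: 26.9 → 44.2 W/m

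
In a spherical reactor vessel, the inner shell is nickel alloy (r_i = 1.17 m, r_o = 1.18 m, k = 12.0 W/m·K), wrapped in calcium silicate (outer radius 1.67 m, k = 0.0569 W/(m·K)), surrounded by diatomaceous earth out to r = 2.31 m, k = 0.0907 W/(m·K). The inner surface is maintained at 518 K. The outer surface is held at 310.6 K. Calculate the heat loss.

Series thermal resistances, inner to outer:
  R_nickel alloy = (1/1.17 − 1/1.18)/(4πk) = 0.007243/(4π·12.0) = 4.803×10^-5 K/W
  R_calcium silicate = (1/1.18 − 1/1.67)/(4πk) = 0.2487/(4π·0.0569) = 0.3478 K/W
  R_diatomaceous earth = (1/1.67 − 1/2.31)/(4πk) = 0.1659/(4π·0.0907) = 0.1456 K/W
ΣR = 4.803×10^-5 + 0.3478 + 0.1456 = 0.4934 K/W
Q = ΔT/ΣR = (518 K − 310.6 K)/0.4934 = 420 W

Q = 420 W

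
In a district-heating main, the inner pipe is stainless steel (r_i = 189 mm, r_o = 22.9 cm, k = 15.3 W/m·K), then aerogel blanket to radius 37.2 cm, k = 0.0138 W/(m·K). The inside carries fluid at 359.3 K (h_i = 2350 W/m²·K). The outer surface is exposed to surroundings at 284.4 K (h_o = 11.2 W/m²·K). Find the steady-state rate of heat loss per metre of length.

Treat each layer as a resistance in series:
  R'_conv,in = 1/(2πr h) = 1/(2π·0.189·2350) = 3.583×10^-4 m·K/W
  R'_stainless steel = ln(0.229/0.189)/(2πk) = 0.1920/(2π·15.3) = 0.001997 m·K/W
  R'_aerogel blanket = ln(0.372/0.229)/(2πk) = 0.4852/(2π·0.0138) = 5.595 m·K/W
  R'_conv,out = 1/(2πr h) = 1/(2π·0.372·11.2) = 0.03820 m·K/W
ΣR = 3.583×10^-4 + 0.001997 + 5.595 + 0.03820 = 5.636 m·K/W
Q' = ΔT/ΣR = (359.3 K − 284.4 K)/5.636 = 13.3 W/m

Q' = 13.3 W/m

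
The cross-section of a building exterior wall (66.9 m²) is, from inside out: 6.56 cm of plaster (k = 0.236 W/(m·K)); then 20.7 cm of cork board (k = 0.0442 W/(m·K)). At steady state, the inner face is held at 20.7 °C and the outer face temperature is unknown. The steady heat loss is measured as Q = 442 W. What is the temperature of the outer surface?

Series resistances:
  R_plaster = L/(kA) = 0.0656/(0.236·66.9) = 0.004155 K/W
  R_cork board = L/(kA) = 0.207/(0.0442·66.9) = 0.07000 K/W
ΣR = 0.07416 K/W
ΔT = Q·ΣR = 442 × 0.07416 = 32.78 K
Heat flows outward, so T_out = T_in − ΔT = 20.7 − 32.78 = -12.1 °C

T_out = -12.1 °C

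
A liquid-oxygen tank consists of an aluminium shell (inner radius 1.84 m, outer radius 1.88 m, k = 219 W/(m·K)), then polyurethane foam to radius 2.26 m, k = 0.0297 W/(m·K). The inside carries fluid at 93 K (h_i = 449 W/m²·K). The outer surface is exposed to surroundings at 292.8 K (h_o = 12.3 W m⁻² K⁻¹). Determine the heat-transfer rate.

Treat each layer as a resistance in series:
  R_conv,in = 1/(4πr²h) = 1/(4π·1.84²·449) = 5.235×10^-5 K/W
  R_aluminium = (1/1.84 − 1/1.88)/(4πk) = 0.01156/(4π·219) = 4.202×10^-6 K/W
  R_polyurethane foam = (1/1.88 − 1/2.26)/(4πk) = 0.08944/(4π·0.0297) = 0.2396 K/W
  R_conv,out = 1/(4πr²h) = 1/(4π·2.26²·12.3) = 0.001267 K/W
ΣR = 5.235×10^-5 + 4.202×10^-6 + 0.2396 + 0.001267 = 0.2409 K/W
Q = ΔT/ΣR = (93 K − 292.8 K)/0.2409 = -829 W
(Negative Q ⇒ heat flows inward; heat gain = 829 W.)

Q = 829 W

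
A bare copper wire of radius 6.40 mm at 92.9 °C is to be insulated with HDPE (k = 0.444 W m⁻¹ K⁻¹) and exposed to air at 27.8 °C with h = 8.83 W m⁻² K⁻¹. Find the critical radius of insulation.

For a cylinder, r_cr = k_ins/h = 0.444/8.83 = 0.0503 m = 5.03 cm

r_cr = 5.03 cm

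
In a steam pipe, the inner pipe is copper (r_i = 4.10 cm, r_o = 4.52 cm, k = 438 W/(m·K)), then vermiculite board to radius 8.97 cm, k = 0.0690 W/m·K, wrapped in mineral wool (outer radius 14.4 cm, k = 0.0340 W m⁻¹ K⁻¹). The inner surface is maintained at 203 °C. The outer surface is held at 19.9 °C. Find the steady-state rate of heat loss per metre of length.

Resistance network (inner→outer):
  R'_copper = ln(0.0452/0.0410)/(2πk) = 0.09753/(2π·438) = 3.544×10^-5 m·K/W
  R'_vermiculite board = ln(0.0897/0.0452)/(2πk) = 0.6854/(2π·0.0690) = 1.581 m·K/W
  R'_mineral wool = ln(0.144/0.0897)/(2πk) = 0.4733/(2π·0.0340) = 2.216 m·K/W
ΣR = 3.544×10^-5 + 1.581 + 2.216 = 3.797 m·K/W
Q' = ΔT/ΣR = (203 °C − 19.9 °C)/3.797 = 48.2 W/m

Q' = 48.2 W/m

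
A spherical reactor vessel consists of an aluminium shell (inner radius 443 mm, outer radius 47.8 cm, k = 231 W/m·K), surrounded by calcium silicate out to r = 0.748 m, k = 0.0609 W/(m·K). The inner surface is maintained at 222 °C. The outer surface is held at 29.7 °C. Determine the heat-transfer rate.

Resistance network (inner→outer):
  R_aluminium = (1/0.443 − 1/0.478)/(4πk) = 0.1653/(4π·231) = 5.694×10^-5 K/W
  R_calcium silicate = (1/0.478 − 1/0.748)/(4πk) = 0.7552/(4π·0.0609) = 0.9867 K/W
ΣR = 5.694×10^-5 + 0.9867 = 0.9868 K/W
Q = ΔT/ΣR = (222 °C − 29.7 °C)/0.9868 = 195 W

Q = 195 W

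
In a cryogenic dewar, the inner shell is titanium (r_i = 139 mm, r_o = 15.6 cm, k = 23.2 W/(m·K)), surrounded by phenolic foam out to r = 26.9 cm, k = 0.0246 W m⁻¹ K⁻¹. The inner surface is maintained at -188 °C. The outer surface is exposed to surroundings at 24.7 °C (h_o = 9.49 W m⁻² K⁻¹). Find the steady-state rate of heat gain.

Treat each layer as a resistance in series:
  R_titanium = (1/0.139 − 1/0.156)/(4πk) = 0.7840/(4π·23.2) = 0.002689 K/W
  R_phenolic foam = (1/0.156 − 1/0.269)/(4πk) = 2.693/(4π·0.0246) = 8.711 K/W
  R_conv,out = 1/(4πr²h) = 1/(4π·0.269²·9.49) = 0.1159 K/W
ΣR = 0.002689 + 8.711 + 0.1159 = 8.830 K/W
Q = ΔT/ΣR = (-188 °C − 24.7 °C)/8.830 = -24.1 W
(Negative Q ⇒ heat flows inward; heat gain = 24.1 W.)

Q = 24.1 W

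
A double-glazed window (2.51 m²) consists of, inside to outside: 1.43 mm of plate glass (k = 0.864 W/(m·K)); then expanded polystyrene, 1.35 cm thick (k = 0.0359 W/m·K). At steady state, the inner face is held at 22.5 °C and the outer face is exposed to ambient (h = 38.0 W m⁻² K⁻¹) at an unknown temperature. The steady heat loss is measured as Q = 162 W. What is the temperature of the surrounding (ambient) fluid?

Series resistances:
  R_plate glass = L/(kA) = 0.00143/(0.864·2.51) = 6.594×10^-4 K/W
  R_expanded polystyrene = L/(kA) = 0.0135/(0.0359·2.51) = 0.1498 K/W
  R_conv,out = 1/(hA) = 1/(38.0·2.51) = 0.01048 K/W
ΣR = 0.1610 K/W
ΔT = Q·ΣR = 162 × 0.1610 = 26.08 K
Heat flows outward, so T_out = T_in − ΔT = 22.5 − 26.08 = -3.58 °C

T_out = -3.58 °C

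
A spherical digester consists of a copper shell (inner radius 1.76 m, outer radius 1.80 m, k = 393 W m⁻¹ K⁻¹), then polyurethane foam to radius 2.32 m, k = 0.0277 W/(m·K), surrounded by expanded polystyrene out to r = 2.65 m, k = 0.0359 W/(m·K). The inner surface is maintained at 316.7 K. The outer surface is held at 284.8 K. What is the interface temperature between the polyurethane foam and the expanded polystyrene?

Series thermal resistances, inner to outer:
  R_copper = (1/1.76 − 1/1.80)/(4πk) = 0.01263/(4π·393) = 2.557×10^-6 K/W
  R_polyurethane foam = (1/1.80 − 1/2.32)/(4πk) = 0.1245/(4π·0.0277) = 0.3577 K/W
  R_expanded polystyrene = (1/2.32 − 1/2.65)/(4πk) = 0.05368/(4π·0.0359) = 0.1190 K/W
ΣR = 2.557×10^-6 + 0.3577 + 0.1190 = 0.4767 K/W
Q = ΔT/ΣR = (316.7 K − 284.8 K)/0.4767 = 66.92 W
From the inner boundary to the polyurethane foam/expanded polystyrene interface, ΣR_partial = 0.3577 K/W.
T_interface = T_in − Q·ΣR_partial = 316.7 K − (66.92)(0.3577) = 292.8 K

T = 292.8 K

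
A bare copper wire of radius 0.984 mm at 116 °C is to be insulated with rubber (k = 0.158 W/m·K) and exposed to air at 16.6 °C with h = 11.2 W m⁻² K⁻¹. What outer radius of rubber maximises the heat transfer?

For a cylinder, r_cr = k_ins/h = 0.158/11.2 = 0.0141 m = 1.41 cm

r_cr = 1.41 cm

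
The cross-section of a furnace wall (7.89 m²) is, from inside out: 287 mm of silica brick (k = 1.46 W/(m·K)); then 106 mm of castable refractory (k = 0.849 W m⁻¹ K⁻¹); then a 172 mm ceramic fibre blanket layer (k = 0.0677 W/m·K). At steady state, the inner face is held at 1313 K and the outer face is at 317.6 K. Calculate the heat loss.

Resistance network (inner→outer):
  R_silica brick = L/(kA) = 0.287/(1.46·7.89) = 0.02491 K/W
  R_castable refractory = L/(kA) = 0.106/(0.849·7.89) = 0.01582 K/W
  R_ceramic fibre blanket = L/(kA) = 0.172/(0.0677·7.89) = 0.3220 K/W
ΣR = 0.02491 + 0.01582 + 0.3220 = 0.3627 K/W
Q = ΔT/ΣR = (1313 K − 317.6 K)/0.3627 = 2740 W

Q = 2.74 kW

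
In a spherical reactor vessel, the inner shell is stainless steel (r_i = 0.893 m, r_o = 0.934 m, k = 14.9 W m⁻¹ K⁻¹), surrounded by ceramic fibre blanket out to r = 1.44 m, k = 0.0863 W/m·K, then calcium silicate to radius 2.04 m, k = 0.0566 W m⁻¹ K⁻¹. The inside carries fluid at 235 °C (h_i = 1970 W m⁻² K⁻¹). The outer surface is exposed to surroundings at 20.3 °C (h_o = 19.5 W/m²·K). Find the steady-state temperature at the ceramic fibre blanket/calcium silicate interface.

Series thermal resistances, inner to outer:
  R_conv,in = 1/(4πr²h) = 1/(4π·0.893²·1970) = 5.065×10^-5 K/W
  R_stainless steel = (1/0.893 − 1/0.934)/(4πk) = 0.04916/(4π·14.9) = 2.625×10^-4 K/W
  R_ceramic fibre blanket = (1/0.934 − 1/1.44)/(4πk) = 0.3762/(4π·0.0863) = 0.3469 K/W
  R_calcium silicate = (1/1.44 − 1/2.04)/(4πk) = 0.2042/(4π·0.0566) = 0.2872 K/W
  R_conv,out = 1/(4πr²h) = 1/(4π·2.04²·19.5) = 9.806×10^-4 K/W
ΣR = 5.065×10^-5 + 2.625×10^-4 + 0.3469 + 0.2872 + 9.806×10^-4 = 0.6354 K/W
Q = ΔT/ΣR = (235 °C − 20.3 °C)/0.6354 = 337.9 W
From the inner boundary to the ceramic fibre blanket/calcium silicate interface, ΣR_partial = 0.3472 K/W.
T_interface = T_in − Q·ΣR_partial = 235 °C − (337.9)(0.3472) = 118 °C

T = 118 °C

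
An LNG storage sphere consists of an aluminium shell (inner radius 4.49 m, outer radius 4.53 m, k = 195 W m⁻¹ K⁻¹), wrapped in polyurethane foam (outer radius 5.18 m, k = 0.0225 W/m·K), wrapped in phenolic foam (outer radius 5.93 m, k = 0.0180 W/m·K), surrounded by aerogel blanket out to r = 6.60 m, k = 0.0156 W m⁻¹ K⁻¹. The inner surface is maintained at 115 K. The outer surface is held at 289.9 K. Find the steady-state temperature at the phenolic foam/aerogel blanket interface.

T = 237.8 K

Treat each layer as a resistance in series:
  R_aluminium = (1/4.49 − 1/4.53)/(4πk) = 0.001967/(4π·195) = 8.025×10^-7 K/W
  R_polyurethane foam = (1/4.53 − 1/5.18)/(4πk) = 0.02770/(4π·0.0225) = 0.09797 K/W
  R_phenolic foam = (1/5.18 − 1/5.93)/(4πk) = 0.02442/(4π·0.0180) = 0.1079 K/W
  R_aerogel blanket = (1/5.93 − 1/6.60)/(4πk) = 0.01712/(4π·0.0156) = 0.08733 K/W
ΣR = 8.025×10^-7 + 0.09797 + 0.1079 + 0.08733 = 0.2932 K/W
Q = ΔT/ΣR = (115 K − 289.9 K)/0.2932 = -596.5 W
From the inner boundary to the phenolic foam/aerogel blanket interface, ΣR_partial = 0.2059 K/W.
T_interface = T_in − Q·ΣR_partial = 115 K − (-596.5)(0.2059) = 237.8 K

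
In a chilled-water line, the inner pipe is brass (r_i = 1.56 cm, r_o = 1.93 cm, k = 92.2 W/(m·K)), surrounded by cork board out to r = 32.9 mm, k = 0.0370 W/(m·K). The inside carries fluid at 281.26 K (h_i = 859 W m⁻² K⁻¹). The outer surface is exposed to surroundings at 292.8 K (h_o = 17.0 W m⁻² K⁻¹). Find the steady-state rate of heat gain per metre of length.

Q' = 4.45 W/m

Treat each layer as a resistance in series:
  R'_conv,in = 1/(2πr h) = 1/(2π·0.0156·859) = 0.01188 m·K/W
  R'_brass = ln(0.0193/0.0156)/(2πk) = 0.2128/(2π·92.2) = 3.674×10^-4 m·K/W
  R'_cork board = ln(0.0329/0.0193)/(2πk) = 0.5334/(2π·0.0370) = 2.294 m·K/W
  R'_conv,out = 1/(2πr h) = 1/(2π·0.0329·17.0) = 0.2846 m·K/W
ΣR = 0.01188 + 3.674×10^-4 + 2.294 + 0.2846 = 2.591 m·K/W
Q' = ΔT/ΣR = (281.26 K − 292.8 K)/2.591 = -4.45 W/m
(Negative Q' ⇒ heat flows inward; heat gain = 4.45 W/m.)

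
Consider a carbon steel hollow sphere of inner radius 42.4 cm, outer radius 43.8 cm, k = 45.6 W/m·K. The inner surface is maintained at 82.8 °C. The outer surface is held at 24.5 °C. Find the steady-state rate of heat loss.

Q = 443 kW

Q = 4πk·ΔT/(1/r₁ − 1/r₂) = 4π × 45.6 × 58.3 / (1/0.424 − 1/0.438) = 4.43×10^5 W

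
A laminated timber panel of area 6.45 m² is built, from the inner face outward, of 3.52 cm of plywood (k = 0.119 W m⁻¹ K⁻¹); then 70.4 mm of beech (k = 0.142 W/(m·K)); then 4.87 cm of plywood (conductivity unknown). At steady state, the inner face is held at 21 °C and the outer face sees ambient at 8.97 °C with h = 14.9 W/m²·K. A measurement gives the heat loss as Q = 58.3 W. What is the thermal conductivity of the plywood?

k = 0.103 W/m·K

ΣR = ΔT/Q = |21 − 8.97|/58.3 = 0.2063 K/W
Known resistances:
  R_plywood = L/(kA) = 0.0352/(0.119·6.45) = 0.04586 K/W
  R_beech = L/(kA) = 0.0704/(0.142·6.45) = 0.07686 K/W
  R_conv,out = 1/(hA) = 1/(14.9·6.45) = 0.01041 K/W
R_plywood = ΣR − ΣR_known = 0.2063 − 0.1331 = 0.07320 K/W
L/(kA) = 0.07320 ⇒ k = 0.0487/(0.07320·6.45) = 0.103 W/m·K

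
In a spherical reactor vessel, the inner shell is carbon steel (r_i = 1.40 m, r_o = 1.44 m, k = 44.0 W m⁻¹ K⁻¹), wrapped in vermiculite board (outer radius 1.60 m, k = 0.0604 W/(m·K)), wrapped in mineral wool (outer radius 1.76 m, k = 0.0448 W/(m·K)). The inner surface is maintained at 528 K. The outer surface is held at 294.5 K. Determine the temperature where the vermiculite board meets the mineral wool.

T = 417 K

Resistance network (inner→outer):
  R_carbon steel = (1/1.40 − 1/1.44)/(4πk) = 0.01984/(4π·44.0) = 3.588×10^-5 K/W
  R_vermiculite board = (1/1.44 − 1/1.60)/(4πk) = 0.06944/(4π·0.0604) = 0.09149 K/W
  R_mineral wool = (1/1.60 − 1/1.76)/(4πk) = 0.05682/(4π·0.0448) = 0.1009 K/W
ΣR = 3.588×10^-5 + 0.09149 + 0.1009 = 0.1924 K/W
Q = ΔT/ΣR = (528 K − 294.5 K)/0.1924 = 1214 W
From the inner boundary to the vermiculite board/mineral wool interface, ΣR_partial = 0.09153 K/W.
T_interface = T_in − Q·ΣR_partial = 528 K − (1214)(0.09153) = 417 K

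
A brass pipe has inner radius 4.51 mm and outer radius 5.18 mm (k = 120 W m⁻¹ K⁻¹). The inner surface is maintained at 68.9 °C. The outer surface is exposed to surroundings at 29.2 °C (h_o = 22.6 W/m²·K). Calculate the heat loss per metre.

Q' = 29.2 W/m

Treat each layer as a resistance in series:
  R'_brass = ln(0.00518/0.00451)/(2πk) = 0.1385/(2π·120) = 1.837×10^-4 m·K/W
  R'_conv,out = 1/(2πr h) = 1/(2π·0.00518·22.6) = 1.360 m·K/W
ΣR = 1.837×10^-4 + 1.360 = 1.360 m·K/W
Q' = ΔT/ΣR = (68.9 °C − 29.2 °C)/1.360 = 29.2 W/m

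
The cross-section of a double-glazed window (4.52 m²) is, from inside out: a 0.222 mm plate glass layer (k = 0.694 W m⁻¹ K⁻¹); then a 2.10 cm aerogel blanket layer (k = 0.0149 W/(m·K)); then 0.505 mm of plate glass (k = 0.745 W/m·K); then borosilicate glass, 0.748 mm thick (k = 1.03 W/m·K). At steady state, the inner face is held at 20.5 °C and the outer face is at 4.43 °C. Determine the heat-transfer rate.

Q = 51.5 W

Resistance network (inner→outer):
  R_plate glass = L/(kA) = 2.22×10^-4/(0.694·4.52) = 7.077×10^-5 K/W
  R_aerogel blanket = L/(kA) = 0.0210/(0.0149·4.52) = 0.3118 K/W
  R_plate glass = L/(kA) = 5.05×10^-4/(0.745·4.52) = 1.500×10^-4 K/W
  R_borosilicate glass = L/(kA) = 7.48×10^-4/(1.03·4.52) = 1.607×10^-4 K/W
ΣR = 7.077×10^-5 + 0.3118 + 1.500×10^-4 + 1.607×10^-4 = 0.3122 K/W
Q = ΔT/ΣR = (20.5 °C − 4.43 °C)/0.3122 = 51.5 W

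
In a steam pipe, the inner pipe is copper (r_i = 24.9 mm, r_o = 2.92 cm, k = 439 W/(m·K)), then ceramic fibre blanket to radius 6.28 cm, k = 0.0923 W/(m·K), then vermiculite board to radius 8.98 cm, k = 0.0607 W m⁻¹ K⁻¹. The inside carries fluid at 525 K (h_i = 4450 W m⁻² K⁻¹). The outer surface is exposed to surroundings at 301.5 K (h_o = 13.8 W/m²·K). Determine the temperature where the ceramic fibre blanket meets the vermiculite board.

Resistance network (inner→outer):
  R'_conv,in = 1/(2πr h) = 1/(2π·0.0249·4450) = 0.001436 m·K/W
  R'_copper = ln(0.0292/0.0249)/(2πk) = 0.1593/(2π·439) = 5.775×10^-5 m·K/W
  R'_ceramic fibre blanket = ln(0.0628/0.0292)/(2πk) = 0.7658/(2π·0.0923) = 1.320 m·K/W
  R'_vermiculite board = ln(0.0898/0.0628)/(2πk) = 0.3576/(2π·0.0607) = 0.9377 m·K/W
  R'_conv,out = 1/(2πr h) = 1/(2π·0.0898·13.8) = 0.1284 m·K/W
ΣR = 0.001436 + 5.775×10^-5 + 1.320 + 0.9377 + 0.1284 = 2.388 m·K/W
Q' = ΔT/ΣR = (525 K − 301.5 K)/2.388 = 93.59 W/m
From the inner boundary to the ceramic fibre blanket/vermiculite board interface, ΣR_partial = 1.321 m·K/W.
T_interface = T_in − Q'·ΣR_partial = 525 K − (93.59)(1.321) = 401 K

T = 401 K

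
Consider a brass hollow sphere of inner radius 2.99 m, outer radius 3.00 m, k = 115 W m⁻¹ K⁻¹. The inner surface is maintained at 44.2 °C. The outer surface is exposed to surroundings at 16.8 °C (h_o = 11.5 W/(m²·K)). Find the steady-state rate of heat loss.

Resistance network (inner→outer):
  R_brass = (1/2.99 − 1/3.00)/(4πk) = 0.001115/(4π·115) = 7.714×10^-7 K/W
  R_conv,out = 1/(4πr²h) = 1/(4π·3.00²·11.5) = 7.689×10^-4 K/W
ΣR = 7.714×10^-7 + 7.689×10^-4 = 7.697×10^-4 K/W
Q = ΔT/ΣR = (44.2 °C − 16.8 °C)/7.697×10^-4 = 35600 W

Q = 35.6 kW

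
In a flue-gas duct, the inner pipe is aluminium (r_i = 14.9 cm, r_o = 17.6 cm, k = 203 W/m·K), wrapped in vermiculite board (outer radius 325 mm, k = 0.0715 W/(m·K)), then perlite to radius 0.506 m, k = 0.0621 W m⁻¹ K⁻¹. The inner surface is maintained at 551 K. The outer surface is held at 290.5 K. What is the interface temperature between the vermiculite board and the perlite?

T = 409 K

Treat each layer as a resistance in series:
  R'_aluminium = ln(0.176/0.149)/(2πk) = 0.1665/(2π·203) = 1.306×10^-4 m·K/W
  R'_vermiculite board = ln(0.325/0.176)/(2πk) = 0.6133/(2π·0.0715) = 1.365 m·K/W
  R'_perlite = ln(0.506/0.325)/(2πk) = 0.4427/(2π·0.0621) = 1.135 m·K/W
ΣR = 1.306×10^-4 + 1.365 + 1.135 = 2.500 m·K/W
Q' = ΔT/ΣR = (551 K − 290.5 K)/2.500 = 104.2 W/m
From the inner boundary to the vermiculite board/perlite interface, ΣR_partial = 1.365 m·K/W.
T_interface = T_in − Q'·ΣR_partial = 551 K − (104.2)(1.365) = 409 K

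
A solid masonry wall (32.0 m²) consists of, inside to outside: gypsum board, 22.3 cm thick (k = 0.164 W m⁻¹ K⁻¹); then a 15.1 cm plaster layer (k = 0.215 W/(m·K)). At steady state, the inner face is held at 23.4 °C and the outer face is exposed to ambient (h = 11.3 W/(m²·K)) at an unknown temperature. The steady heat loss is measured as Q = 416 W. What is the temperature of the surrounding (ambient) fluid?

Sum the resistances:
  R_gypsum board = L/(kA) = 0.223/(0.164·32.0) = 0.04249 K/W
  R_plaster = L/(kA) = 0.151/(0.215·32.0) = 0.02195 K/W
  R_conv,out = 1/(hA) = 1/(11.3·32.0) = 0.002765 K/W
ΣR = 0.06721 K/W
ΔT = Q·ΣR = 416 × 0.06721 = 27.96 K
Heat flows outward, so T_out = T_in − ΔT = 23.4 − 27.96 = -4.56 °C

T_out = -4.56 °C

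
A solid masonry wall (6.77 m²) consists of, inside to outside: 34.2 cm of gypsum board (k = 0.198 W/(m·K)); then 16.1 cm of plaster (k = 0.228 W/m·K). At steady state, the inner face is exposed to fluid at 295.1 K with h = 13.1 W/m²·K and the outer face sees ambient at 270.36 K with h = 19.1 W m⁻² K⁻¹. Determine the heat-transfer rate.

Q = 65.4 W

Series thermal resistances, inner to outer:
  R_conv,in = 1/(hA) = 1/(13.1·6.77) = 0.01128 K/W
  R_gypsum board = L/(kA) = 0.342/(0.198·6.77) = 0.2551 K/W
  R_plaster = L/(kA) = 0.161/(0.228·6.77) = 0.1043 K/W
  R_conv,out = 1/(hA) = 1/(19.1·6.77) = 0.007734 K/W
ΣR = 0.01128 + 0.2551 + 0.1043 + 0.007734 = 0.3784 K/W
Q = ΔT/ΣR = (295.1 K − 270.36 K)/0.3784 = 65.4 W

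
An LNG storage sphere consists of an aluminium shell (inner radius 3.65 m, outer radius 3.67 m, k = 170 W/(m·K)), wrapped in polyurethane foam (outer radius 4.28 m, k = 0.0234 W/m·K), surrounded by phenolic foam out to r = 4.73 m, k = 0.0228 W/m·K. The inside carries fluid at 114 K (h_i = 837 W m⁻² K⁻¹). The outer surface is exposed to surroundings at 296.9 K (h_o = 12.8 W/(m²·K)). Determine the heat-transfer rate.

Q = 871 W

Series thermal resistances, inner to outer:
  R_conv,in = 1/(4πr²h) = 1/(4π·3.65²·837) = 7.136×10^-6 K/W
  R_aluminium = (1/3.65 − 1/3.67)/(4πk) = 0.001493/(4π·170) = 6.989×10^-7 K/W
  R_polyurethane foam = (1/3.67 − 1/4.28)/(4πk) = 0.03883/(4π·0.0234) = 0.1321 K/W
  R_phenolic foam = (1/4.28 − 1/4.73)/(4πk) = 0.02223/(4π·0.0228) = 0.07758 K/W
  R_conv,out = 1/(4πr²h) = 1/(4π·4.73²·12.8) = 2.779×10^-4 K/W
ΣR = 7.136×10^-6 + 6.989×10^-7 + 0.1321 + 0.07758 + 2.779×10^-4 = 0.2100 K/W
Q = ΔT/ΣR = (114 K − 296.9 K)/0.2100 = -871 W
(Negative Q ⇒ heat flows inward; heat gain = 871 W.)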